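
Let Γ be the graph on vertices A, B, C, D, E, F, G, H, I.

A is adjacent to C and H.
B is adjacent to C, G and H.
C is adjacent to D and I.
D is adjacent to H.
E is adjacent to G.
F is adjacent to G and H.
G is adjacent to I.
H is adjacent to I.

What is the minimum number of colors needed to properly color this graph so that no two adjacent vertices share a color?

A and H are adjacent, so at least 2 colors are needed.
One proper 2-coloring: A=2, B=2, C=1, D=2, E=2, F=2, G=1, H=1, I=2. Every edge joins two different colors.

2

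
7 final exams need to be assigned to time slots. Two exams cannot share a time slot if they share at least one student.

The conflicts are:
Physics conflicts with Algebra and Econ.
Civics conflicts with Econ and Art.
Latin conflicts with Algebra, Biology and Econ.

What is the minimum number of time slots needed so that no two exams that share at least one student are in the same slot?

Civics and Art conflict, so at least 2 time slots are needed.
A valid assignment using 2 time slots: Physics=1, Civics=1, Latin=1, Algebra=2, Biology=2, Econ=2, Art=2. Every pair that conflicts lands in different time slots.

2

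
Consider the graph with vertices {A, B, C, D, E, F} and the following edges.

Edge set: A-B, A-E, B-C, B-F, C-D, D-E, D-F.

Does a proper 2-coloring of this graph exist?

No

The cycle F-B-A-E-D-F has odd length 5, so it cannot be 2-colored; at least 3 colors are needed.
So 2 colors are not enough.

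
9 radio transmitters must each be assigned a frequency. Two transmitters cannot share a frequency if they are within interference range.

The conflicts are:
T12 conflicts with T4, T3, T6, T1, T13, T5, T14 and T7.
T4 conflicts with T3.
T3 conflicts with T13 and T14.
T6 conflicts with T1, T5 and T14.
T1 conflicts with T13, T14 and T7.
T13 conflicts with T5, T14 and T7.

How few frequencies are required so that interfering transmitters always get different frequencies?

4

T12, T3, T13, T14 pairwise conflict, so at least 4 frequencies are needed.
4 frequencies suffice: frequency 1 → {T12}; frequency 2 → {T4, T6, T13}; frequency 3 → {T5, T14, T7}; frequency 4 → {T3, T1}. No two conflicting transmitters share a frequency.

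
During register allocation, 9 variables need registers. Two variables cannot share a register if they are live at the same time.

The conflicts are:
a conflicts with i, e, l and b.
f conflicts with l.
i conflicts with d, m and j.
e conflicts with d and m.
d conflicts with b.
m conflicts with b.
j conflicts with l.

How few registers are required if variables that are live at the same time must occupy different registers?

i and m conflict, so at least 2 registers are needed.
2 registers suffice: register 1 → {a, f, d, m, j}; register 2 → {i, e, l, b}. Each listed conflict is separated.

2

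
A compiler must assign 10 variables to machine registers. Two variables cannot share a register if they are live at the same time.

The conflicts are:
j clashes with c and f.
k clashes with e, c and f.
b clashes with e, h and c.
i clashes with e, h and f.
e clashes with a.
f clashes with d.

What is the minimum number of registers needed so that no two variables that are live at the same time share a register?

k and c conflict, so at least 2 registers are needed.
2 registers suffice: register 1 → {e, h, c, f}; register 2 → {j, k, b, i, a, d}. Each listed conflict is separated.

2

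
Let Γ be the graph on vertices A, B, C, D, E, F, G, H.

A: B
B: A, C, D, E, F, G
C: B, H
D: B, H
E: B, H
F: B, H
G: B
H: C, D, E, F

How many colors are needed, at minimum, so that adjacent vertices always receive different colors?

B and E are adjacent, so at least 2 colors are needed.
2 colors suffice: color red → {B, H}; color blue → {A, C, D, E, F, G}. Each edge has distinct colors on its endpoints.

2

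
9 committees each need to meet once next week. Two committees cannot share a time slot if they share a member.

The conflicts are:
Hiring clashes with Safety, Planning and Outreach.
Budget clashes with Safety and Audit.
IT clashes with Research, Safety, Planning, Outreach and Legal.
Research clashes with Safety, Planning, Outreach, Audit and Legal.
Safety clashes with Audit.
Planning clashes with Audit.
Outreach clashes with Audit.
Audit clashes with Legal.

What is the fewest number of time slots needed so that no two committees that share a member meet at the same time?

3

IT, Research, Legal are mutually in conflict, so at least 3 time slots are needed.
Using 3 time slots: Hiring=1, Budget=1, IT=2, Research=1, Safety=3, Planning=3, Outreach=3, Audit=2, Legal=3. Each listed conflict is separated.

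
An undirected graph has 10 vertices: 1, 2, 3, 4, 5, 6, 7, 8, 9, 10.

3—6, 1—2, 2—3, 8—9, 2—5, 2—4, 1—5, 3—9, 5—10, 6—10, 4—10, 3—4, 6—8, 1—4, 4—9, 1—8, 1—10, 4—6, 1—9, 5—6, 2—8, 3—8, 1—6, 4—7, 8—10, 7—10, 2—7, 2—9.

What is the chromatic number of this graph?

4

2, 3, 4, 9 form a clique, so at least 4 colors are needed.
4 colors suffice: color a → {4, 5, 8}; color b → {1, 3, 7}; color c → {2, 10}; color d → {6, 9}. No two adjacent vertices share a color.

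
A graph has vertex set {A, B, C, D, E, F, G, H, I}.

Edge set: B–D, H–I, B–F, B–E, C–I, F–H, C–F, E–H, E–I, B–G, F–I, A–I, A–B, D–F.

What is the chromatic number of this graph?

F, H, I form a triangle, so at least 3 colors are needed.
3 colors suffice: color 1 → {A, E, F, G}; color 2 → {B, I}; color 3 → {C, D, H}. Every edge joins two different colors.

3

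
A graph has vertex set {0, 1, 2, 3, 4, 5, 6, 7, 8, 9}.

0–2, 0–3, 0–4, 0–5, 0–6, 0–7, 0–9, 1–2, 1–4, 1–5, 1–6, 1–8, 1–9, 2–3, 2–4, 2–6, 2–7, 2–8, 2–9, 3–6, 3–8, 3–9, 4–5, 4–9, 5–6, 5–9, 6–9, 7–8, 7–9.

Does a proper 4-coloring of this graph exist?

0, 2, 3, 6, 9 are pairwise adjacent (a clique of size 5), so at least 5 colors are needed.
So 4 colors are not enough.

No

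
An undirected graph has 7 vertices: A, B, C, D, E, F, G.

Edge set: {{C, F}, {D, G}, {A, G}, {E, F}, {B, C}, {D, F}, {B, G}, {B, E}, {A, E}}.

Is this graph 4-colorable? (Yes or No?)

The chromatic number is 3. The cycle B-G-D-F-C-B has odd length 5, so it cannot be 2-colored; at least 3 colors are needed.
A valid assignment using 3 colors: A=1, B=1, C=2, D=3, E=2, F=1, G=2.
Since 4 ≥ 3, a proper 4-coloring certainly exists.

Yes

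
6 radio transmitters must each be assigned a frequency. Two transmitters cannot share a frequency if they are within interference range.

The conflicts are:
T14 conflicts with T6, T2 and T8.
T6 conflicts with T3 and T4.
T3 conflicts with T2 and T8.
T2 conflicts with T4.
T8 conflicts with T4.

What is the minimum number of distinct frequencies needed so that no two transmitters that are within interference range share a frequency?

2

T14 and T6 conflict, so at least 2 frequencies are needed.
Using 2 frequencies: T14=1, T6=2, T3=1, T2=2, T8=2, T4=1. Each listed conflict is separated.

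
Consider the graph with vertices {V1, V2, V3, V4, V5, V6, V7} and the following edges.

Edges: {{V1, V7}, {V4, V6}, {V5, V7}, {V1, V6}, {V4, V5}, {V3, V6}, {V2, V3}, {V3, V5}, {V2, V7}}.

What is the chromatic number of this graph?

The cycle V6-V3-V5-V7-V1-V6 has odd length 5, so it cannot be 2-colored; at least 3 colors are needed.
3 colors suffice: color 1 → {V2, V5, V6}; color 2 → {V3, V4, V7}; color 3 → {V1}. No two adjacent vertices share a color.

3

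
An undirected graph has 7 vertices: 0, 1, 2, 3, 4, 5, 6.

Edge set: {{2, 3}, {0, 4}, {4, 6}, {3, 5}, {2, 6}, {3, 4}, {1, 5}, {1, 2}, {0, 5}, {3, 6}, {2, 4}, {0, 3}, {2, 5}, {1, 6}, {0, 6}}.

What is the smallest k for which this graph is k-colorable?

4

2, 3, 4, 6 are mutually adjacent (a clique of size 4), so at least 4 colors are needed.
4 colors suffice: 0=b, 1=a, 2=b, 3=a, 4=d, 5=c, 6=c. No two adjacent vertices share a color.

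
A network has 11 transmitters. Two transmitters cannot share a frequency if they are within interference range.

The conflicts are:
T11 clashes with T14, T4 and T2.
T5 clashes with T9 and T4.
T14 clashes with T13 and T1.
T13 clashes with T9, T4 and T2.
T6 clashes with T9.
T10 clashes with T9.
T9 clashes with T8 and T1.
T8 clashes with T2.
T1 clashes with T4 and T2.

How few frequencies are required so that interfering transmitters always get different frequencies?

2

T9 and T8 conflict, so at least 2 frequencies are needed.
2 frequencies suffice: frequency 1 → {T14, T9, T4, T2}; frequency 2 → {T11, T5, T13, T6, T10, T8, T1}. Every pair that conflicts lands in different frequencies.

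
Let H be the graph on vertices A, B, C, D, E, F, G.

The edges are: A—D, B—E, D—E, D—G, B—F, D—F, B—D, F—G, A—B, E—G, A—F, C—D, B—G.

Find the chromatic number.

A, B, D, F are pairwise adjacent (a clique of size 4), so at least 4 colors are needed.
A valid assignment using 4 colors: A=4, B=2, C=2, D=1, E=3, F=3, G=4. Every edge joins two different colors.

4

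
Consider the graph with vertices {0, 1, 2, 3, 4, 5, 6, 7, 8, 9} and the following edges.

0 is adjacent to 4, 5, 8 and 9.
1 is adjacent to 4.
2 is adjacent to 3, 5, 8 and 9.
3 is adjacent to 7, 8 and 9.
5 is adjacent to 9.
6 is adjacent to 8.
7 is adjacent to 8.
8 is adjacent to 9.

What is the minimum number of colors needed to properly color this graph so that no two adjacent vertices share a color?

2, 3, 8, 9 are mutually adjacent (a clique of size 4), so at least 4 colors are needed.
4 colors suffice: color a → {4, 5, 8}; color b → {1, 6, 7, 9}; color c → {0, 2}; color d → {3}. Every edge joins two different colors.

4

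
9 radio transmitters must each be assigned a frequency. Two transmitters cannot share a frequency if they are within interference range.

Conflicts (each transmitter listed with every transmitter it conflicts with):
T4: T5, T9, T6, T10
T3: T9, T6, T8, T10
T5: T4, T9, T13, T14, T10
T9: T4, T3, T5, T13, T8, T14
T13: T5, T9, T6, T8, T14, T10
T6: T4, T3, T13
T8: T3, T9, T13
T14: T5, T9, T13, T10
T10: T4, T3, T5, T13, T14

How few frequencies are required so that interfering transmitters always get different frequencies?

4

T5, T13, T14, T10 all conflict with each other, so at least 4 frequencies are needed.
4 frequencies suffice: frequency 1 → {T9, T6, T10}; frequency 2 → {T4, T3, T13}; frequency 3 → {T5, T8}; frequency 4 → {T14}. Every pair that conflicts lands in different frequencies.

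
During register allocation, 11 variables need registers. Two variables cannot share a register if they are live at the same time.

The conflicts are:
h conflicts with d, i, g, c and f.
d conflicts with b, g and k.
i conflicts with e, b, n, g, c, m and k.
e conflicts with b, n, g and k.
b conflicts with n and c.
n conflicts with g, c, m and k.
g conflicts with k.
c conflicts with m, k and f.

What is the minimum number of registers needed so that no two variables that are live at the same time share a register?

5

i, e, n, g, k are mutually in conflict, so at least 5 registers are needed.
A valid assignment using 5 registers: h=2, d=1, i=1, e=5, b=4, n=2, g=3, c=3, m=4, k=4, f=1. No two conflicting variables share a register.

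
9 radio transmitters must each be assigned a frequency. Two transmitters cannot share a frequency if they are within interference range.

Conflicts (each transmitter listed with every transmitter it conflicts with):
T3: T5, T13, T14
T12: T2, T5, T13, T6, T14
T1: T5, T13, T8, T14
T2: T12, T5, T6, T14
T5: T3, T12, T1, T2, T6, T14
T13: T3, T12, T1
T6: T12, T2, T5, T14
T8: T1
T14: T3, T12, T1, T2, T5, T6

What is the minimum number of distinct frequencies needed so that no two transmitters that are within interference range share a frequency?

5

T12, T2, T5, T6, T14 are mutually in conflict, so at least 5 frequencies are needed.
5 frequencies suffice: frequency 1 → {T5, T13, T8}; frequency 2 → {T14}; frequency 3 → {T3, T12, T1}; frequency 4 → {T2}; frequency 5 → {T6}. No two conflicting transmitters share a frequency.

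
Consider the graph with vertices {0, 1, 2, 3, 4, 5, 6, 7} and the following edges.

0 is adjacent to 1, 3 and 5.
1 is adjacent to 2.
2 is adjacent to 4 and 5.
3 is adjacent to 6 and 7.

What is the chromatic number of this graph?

2

2 and 5 are adjacent, so at least 2 colors are needed.
2 colors suffice: color a → {1, 3, 4, 5}; color b → {0, 2, 6, 7}. Each edge has distinct colors on its endpoints.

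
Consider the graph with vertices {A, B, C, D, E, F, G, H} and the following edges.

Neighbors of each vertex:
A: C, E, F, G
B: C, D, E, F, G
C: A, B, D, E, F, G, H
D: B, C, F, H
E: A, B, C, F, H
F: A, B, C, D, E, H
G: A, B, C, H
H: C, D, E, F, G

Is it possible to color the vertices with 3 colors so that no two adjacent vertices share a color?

C, E, F, H are mutually adjacent (a clique of size 4), so at least 4 colors are needed.
So 3 colors are not enough.

No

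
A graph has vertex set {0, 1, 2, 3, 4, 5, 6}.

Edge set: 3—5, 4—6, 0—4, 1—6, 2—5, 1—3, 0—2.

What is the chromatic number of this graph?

3

The cycle 3-5-2-0-4-6-1-3 has odd length 7, so it cannot be 2-colored; at least 3 colors are needed.
One proper 3-coloring: 0=red, 1=blue, 2=blue, 3=red, 4=blue, 5=green, 6=red. No two adjacent vertices share a color.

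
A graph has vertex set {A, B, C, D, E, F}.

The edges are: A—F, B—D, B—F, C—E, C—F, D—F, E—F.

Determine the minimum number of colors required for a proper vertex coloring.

3

C, E, F form a triangle, so at least 3 colors are needed.
3 colors suffice: color red → {F}; color blue → {A, B, C}; color green → {D, E}. Each edge has distinct colors on its endpoints.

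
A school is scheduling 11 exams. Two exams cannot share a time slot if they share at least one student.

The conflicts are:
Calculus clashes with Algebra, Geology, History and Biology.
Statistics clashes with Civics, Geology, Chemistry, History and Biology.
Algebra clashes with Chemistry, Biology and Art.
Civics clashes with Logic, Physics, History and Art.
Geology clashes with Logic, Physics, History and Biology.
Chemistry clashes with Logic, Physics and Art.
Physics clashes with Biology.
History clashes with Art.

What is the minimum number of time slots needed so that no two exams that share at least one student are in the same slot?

3

Calculus, Geology, History all conflict with each other, so at least 3 time slots are needed.
3 time slots suffice: time slot 1 → {Algebra, Civics, Geology}; time slot 2 → {Chemistry, History, Biology}; time slot 3 → {Calculus, Statistics, Logic, Physics, Art}. Every pair that conflicts lands in different time slots.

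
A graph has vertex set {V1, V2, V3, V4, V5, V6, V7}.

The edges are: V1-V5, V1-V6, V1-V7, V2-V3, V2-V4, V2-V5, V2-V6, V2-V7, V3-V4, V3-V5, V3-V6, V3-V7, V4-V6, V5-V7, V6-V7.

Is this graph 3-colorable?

No

V2, V3, V6, V7 form a clique, so at least 4 colors are needed.
So 3 colors are not enough.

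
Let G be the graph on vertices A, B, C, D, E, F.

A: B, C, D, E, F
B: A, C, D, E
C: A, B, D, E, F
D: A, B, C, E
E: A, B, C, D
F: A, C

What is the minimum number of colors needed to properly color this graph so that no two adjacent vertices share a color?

5

A, B, C, D, E are mutually adjacent (a clique of size 5), so at least 5 colors are needed.
A valid assignment using 5 colors: A=1, B=3, C=2, D=5, E=4, F=3. Each edge has distinct colors on its endpoints.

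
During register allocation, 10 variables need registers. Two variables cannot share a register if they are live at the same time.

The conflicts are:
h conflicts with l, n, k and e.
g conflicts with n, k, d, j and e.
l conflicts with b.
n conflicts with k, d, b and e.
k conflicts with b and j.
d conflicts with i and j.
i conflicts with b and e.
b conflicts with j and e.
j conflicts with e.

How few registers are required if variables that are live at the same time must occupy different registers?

3

g, j, e are mutually in conflict, so at least 3 registers are needed.
3 registers suffice: register 1 → {l, k, d, e}; register 2 → {n, i, j}; register 3 → {h, g, b}. Each listed conflict is separated.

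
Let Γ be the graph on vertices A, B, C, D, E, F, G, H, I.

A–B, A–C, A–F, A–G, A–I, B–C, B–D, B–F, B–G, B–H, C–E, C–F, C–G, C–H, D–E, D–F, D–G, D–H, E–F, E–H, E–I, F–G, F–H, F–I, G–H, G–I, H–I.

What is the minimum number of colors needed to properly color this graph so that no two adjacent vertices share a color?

5

A, B, C, F, G form a clique, so at least 5 colors are needed.
One proper 5-coloring: A=blue, B=purple, C=yellow, D=yellow, E=green, F=red, G=green, H=blue, I=yellow. No two adjacent vertices share a color.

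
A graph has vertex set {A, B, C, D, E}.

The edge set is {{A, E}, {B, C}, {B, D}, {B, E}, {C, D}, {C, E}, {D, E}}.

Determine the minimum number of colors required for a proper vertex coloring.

4

B, C, D, E are mutually adjacent (a clique of size 4), so at least 4 colors are needed.
One proper 4-coloring: A=2, B=3, C=2, D=4, E=1. No two adjacent vertices share a color.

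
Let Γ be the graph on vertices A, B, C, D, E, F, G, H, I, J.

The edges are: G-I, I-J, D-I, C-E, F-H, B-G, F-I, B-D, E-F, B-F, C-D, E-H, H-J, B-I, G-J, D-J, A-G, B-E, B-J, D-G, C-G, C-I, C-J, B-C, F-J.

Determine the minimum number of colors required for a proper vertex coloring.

B, C, D, G, I, J form a clique, so at least 6 colors are needed.
6 colors suffice: color 1 → {A, E, J}; color 2 → {B, H}; color 3 → {F, G}; color 4 → {C}; color 5 → {I}; color 6 → {D}. No two adjacent vertices share a color.

6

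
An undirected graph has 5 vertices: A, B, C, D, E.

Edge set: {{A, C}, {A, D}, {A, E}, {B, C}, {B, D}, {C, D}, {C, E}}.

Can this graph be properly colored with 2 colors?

B, C, D are mutually adjacent, so at least 3 colors are needed.
So 2 colors are not enough.

No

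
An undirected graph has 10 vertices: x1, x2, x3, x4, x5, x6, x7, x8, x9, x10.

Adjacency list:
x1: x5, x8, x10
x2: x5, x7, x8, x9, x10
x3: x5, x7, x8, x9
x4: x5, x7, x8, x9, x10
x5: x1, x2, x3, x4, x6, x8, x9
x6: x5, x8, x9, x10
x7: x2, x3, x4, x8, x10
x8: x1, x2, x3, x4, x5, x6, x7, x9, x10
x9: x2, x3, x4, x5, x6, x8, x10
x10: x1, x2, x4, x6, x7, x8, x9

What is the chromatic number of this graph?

x3, x5, x8, x9 are pairwise adjacent (a clique of size 4), so at least 4 colors are needed.
4 colors suffice: color R → {x8}; color B → {x1, x7, x9}; color G → {x5, x10}; color Y → {x2, x3, x4, x6}. No two adjacent vertices share a color.

4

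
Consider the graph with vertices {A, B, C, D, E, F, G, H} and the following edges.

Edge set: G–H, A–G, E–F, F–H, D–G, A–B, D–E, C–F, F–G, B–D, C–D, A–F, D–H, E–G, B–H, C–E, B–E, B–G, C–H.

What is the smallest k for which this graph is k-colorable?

B, D, G, H form a clique, so at least 4 colors are needed.
4 colors suffice: A=4, B=3, C=1, D=2, E=4, F=2, G=1, H=4. Each edge has distinct colors on its endpoints.

4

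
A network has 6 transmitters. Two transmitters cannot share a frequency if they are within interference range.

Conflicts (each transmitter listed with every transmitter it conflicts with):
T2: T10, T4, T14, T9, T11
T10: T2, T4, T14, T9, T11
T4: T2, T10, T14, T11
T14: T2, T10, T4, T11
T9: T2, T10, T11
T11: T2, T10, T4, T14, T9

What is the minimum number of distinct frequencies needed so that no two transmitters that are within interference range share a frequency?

5

T2, T10, T4, T14, T11 pairwise conflict, so at least 5 frequencies are needed.
Using 5 frequencies: T2=3, T10=2, T4=4, T14=5, T9=4, T11=1. No two conflicting transmitters share a frequency.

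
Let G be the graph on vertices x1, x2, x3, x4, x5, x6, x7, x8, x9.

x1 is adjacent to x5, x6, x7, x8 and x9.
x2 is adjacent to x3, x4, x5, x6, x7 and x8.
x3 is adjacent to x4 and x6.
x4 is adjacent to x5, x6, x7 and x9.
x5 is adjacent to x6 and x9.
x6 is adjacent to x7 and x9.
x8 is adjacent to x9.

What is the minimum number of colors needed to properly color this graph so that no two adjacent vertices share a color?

x2, x3, x4, x6 form a clique, so at least 4 colors are needed.
A valid assignment using 4 colors: x1=2, x2=3, x3=4, x4=2, x5=4, x6=1, x7=4, x8=1, x9=3. Every edge joins two different colors.

4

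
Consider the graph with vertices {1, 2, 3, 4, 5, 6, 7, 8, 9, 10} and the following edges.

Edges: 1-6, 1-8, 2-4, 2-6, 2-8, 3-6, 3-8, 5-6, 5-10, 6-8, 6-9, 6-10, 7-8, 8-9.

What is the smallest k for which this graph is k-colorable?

3

6, 8, 9 are mutually adjacent, so at least 3 colors are needed.
3 colors suffice: color a → {4, 6, 7}; color b → {5, 8}; color c → {1, 2, 3, 9, 10}. Each edge has distinct colors on its endpoints.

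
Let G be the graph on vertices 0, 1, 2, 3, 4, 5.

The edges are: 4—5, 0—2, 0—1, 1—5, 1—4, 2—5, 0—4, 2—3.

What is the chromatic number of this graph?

3

0, 1, 4 are mutually adjacent, so at least 3 colors are needed.
3 colors suffice: 0=blue, 1=red, 2=red, 3=blue, 4=green, 5=blue. Every edge joins two different colors.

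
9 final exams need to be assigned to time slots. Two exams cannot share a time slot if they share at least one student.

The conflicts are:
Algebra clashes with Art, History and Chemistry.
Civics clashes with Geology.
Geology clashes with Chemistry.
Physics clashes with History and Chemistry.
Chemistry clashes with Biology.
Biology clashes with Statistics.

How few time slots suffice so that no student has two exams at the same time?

Physics and Chemistry conflict, so at least 2 time slots are needed.
2 time slots suffice: time slot 1 → {Civics, Art, History, Chemistry, Statistics}; time slot 2 → {Algebra, Geology, Physics, Biology}. Every pair that conflicts lands in different time slots.

2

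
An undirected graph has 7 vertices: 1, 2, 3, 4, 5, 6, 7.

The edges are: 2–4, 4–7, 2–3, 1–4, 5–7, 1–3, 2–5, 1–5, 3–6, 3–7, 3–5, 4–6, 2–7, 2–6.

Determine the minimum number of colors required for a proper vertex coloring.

4

2, 3, 5, 7 are mutually adjacent (a clique of size 4), so at least 4 colors are needed.
4 colors suffice: color a → {3, 4}; color b → {1, 2}; color c → {6, 7}; color d → {5}. Each edge has distinct colors on its endpoints.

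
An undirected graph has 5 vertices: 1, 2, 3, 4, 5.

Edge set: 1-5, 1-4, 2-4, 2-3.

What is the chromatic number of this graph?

2 and 4 are adjacent, so at least 2 colors are needed.
2 colors suffice: color red → {3, 4, 5}; color blue → {1, 2}. Each edge has distinct colors on its endpoints.

2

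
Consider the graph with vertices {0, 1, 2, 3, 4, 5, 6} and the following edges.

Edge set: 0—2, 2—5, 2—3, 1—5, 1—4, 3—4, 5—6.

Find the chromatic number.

3

The cycle 3-2-5-1-4-3 has odd length 5, so it cannot be 2-colored; at least 3 colors are needed.
3 colors suffice: color red → {0, 4, 5}; color blue → {1, 2, 6}; color green → {3}. Each edge has distinct colors on its endpoints.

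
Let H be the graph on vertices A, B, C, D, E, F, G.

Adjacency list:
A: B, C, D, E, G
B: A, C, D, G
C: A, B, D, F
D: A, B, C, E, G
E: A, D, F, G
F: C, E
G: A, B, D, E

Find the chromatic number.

A, B, D, G form a clique, so at least 4 colors are needed.
4 colors suffice: A=red, B=green, C=yellow, D=blue, E=green, F=red, G=yellow. Every edge joins two different colors.

4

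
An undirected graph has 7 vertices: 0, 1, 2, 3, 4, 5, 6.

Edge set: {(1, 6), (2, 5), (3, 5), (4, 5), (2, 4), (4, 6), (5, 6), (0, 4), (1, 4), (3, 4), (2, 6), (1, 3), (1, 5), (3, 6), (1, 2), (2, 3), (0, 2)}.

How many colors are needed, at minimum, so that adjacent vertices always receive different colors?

6

1, 2, 3, 4, 5, 6 form a clique, so at least 6 colors are needed.
A valid assignment using 6 colors: 0=green, 1=yellow, 2=red, 3=purple, 4=blue, 5=green, 6=orange. Each edge has distinct colors on its endpoints.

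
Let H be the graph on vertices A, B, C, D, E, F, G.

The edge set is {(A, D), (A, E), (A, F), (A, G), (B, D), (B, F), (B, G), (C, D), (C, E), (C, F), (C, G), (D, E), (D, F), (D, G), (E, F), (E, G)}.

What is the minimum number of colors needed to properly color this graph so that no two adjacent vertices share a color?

4

A, D, E, F are mutually adjacent (a clique of size 4), so at least 4 colors are needed.
A valid assignment using 4 colors: A=yellow, B=blue, C=yellow, D=red, E=blue, F=green, G=green. Each edge has distinct colors on its endpoints.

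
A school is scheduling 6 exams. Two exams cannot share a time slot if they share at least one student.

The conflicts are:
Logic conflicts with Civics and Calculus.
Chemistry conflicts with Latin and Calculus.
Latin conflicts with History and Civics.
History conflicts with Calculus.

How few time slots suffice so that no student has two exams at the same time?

The cycle Logic-Civics-Latin-History-Calculus-Logic has odd length 5, so it cannot be 2-colored; at least 3 time slots are needed.
3 time slots suffice: time slot 1 → {Latin, Calculus}; time slot 2 → {Chemistry, History, Civics}; time slot 3 → {Logic}. Every pair that conflicts lands in different time slots.

3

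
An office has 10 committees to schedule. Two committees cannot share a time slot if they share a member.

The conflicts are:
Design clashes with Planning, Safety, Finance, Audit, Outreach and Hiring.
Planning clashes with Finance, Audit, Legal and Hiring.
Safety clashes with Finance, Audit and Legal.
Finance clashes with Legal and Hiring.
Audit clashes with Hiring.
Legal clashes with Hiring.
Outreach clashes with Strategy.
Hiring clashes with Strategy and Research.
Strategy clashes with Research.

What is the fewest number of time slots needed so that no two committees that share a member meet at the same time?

Design, Planning, Audit, Hiring are mutually in conflict, so at least 4 time slots are needed.
4 time slots suffice: time slot 1 → {Safety, Outreach, Hiring}; time slot 2 → {Design, Legal, Strategy}; time slot 3 → {Planning, Research}; time slot 4 → {Finance, Audit}. Each listed conflict is separated.

4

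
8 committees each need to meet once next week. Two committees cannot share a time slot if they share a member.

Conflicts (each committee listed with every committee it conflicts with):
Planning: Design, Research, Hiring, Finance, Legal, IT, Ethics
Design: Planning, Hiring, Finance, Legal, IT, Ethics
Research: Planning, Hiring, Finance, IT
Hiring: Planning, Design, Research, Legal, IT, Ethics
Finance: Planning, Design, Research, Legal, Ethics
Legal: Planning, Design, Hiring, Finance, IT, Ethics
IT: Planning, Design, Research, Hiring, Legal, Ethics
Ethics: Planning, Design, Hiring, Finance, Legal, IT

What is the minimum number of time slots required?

Planning, Design, Hiring, Legal, IT, Ethics are mutually in conflict, so at least 6 time slots are needed.
6 time slots suffice: Planning=1, Design=5, Research=4, Hiring=3, Finance=2, Legal=4, IT=2, Ethics=6. No two conflicting committees share a time slot.

6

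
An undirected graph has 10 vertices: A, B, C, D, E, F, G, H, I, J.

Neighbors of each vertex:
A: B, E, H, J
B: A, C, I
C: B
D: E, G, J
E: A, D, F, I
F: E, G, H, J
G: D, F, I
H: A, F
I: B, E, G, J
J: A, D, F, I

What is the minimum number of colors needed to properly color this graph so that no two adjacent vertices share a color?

D and G are adjacent, so at least 2 colors are needed.
A valid assignment using 2 colors: A=red, B=blue, C=red, D=red, E=blue, F=red, G=blue, H=blue, I=red, J=blue. Every edge joins two different colors.

2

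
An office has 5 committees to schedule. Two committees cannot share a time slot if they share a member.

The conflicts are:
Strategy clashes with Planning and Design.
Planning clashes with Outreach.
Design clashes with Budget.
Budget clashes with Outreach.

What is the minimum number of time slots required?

3

The cycle Strategy-Design-Budget-Outreach-Planning-Strategy has odd length 5, so it cannot be 2-colored; at least 3 time slots are needed.
3 time slots suffice: Strategy=1, Planning=2, Design=2, Budget=1, Outreach=3. No two conflicting committees share a time slot.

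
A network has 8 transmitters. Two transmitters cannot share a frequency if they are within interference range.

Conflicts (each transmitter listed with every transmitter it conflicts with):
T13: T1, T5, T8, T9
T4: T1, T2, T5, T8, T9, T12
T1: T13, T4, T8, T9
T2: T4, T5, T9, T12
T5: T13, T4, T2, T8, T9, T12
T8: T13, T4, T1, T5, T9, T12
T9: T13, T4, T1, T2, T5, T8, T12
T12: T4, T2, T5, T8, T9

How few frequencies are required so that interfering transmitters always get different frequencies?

T4, T2, T5, T9, T12 pairwise conflict, so at least 5 frequencies are needed.
5 frequencies suffice: frequency 1 → {T9}; frequency 2 → {T1, T5}; frequency 3 → {T13, T4}; frequency 4 → {T2, T8}; frequency 5 → {T12}. Each listed conflict is separated.

5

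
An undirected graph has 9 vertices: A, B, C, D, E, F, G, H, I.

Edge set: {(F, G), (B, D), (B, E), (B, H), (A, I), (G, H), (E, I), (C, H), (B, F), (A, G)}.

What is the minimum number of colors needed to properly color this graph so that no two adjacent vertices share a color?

F and G are adjacent, so at least 2 colors are needed.
2 colors suffice: color 1 → {B, C, G, I}; color 2 → {A, D, E, F, H}. Each edge has distinct colors on its endpoints.

2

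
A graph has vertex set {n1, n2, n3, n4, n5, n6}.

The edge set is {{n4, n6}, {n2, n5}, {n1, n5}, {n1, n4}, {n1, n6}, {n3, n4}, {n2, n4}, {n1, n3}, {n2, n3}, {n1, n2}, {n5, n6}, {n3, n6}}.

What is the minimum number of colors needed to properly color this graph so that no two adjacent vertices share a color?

4

n1, n2, n3, n4 form a clique, so at least 4 colors are needed.
4 colors suffice: color R → {n1}; color B → {n4, n5}; color G → {n2, n6}; color Y → {n3}. Every edge joins two different colors.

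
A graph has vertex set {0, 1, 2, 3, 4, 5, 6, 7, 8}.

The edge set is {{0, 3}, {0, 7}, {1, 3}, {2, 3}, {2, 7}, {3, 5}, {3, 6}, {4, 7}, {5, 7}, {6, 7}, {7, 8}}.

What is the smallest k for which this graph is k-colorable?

2

3 and 5 are adjacent, so at least 2 colors are needed.
2 colors suffice: color red → {3, 7}; color blue → {0, 1, 2, 4, 5, 6, 8}. No two adjacent vertices share a color.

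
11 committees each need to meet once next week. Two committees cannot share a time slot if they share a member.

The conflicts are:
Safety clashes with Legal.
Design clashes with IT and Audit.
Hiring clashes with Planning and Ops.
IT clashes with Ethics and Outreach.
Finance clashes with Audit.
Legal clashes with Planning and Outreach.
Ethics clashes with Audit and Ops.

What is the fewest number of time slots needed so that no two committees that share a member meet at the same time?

The cycle Planning-Legal-Outreach-IT-Ethics-Ops-Hiring-Planning has odd length 7, so it cannot be 2-colored; at least 3 time slots are needed.
3 time slots suffice: time slot 1 → {Hiring, IT, Legal, Audit}; time slot 2 → {Safety, Design, Finance, Ethics, Planning, Outreach}; time slot 3 → {Ops}. No two conflicting committees share a time slot.

3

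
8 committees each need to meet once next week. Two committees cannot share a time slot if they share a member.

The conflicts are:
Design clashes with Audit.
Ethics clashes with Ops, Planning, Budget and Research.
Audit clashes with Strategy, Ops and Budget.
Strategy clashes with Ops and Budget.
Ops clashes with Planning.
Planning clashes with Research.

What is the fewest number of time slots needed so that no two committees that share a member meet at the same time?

3

Ethics, Ops, Planning all conflict with each other, so at least 3 time slots are needed.
A valid assignment using 3 time slots: Design=1, Ethics=2, Audit=2, Strategy=3, Ops=1, Planning=3, Budget=1, Research=1. Each listed conflict is separated.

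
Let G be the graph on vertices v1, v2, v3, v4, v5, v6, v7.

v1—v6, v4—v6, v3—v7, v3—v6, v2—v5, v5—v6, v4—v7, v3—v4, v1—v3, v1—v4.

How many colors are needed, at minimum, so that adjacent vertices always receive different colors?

4

v1, v3, v4, v6 are pairwise adjacent (a clique of size 4), so at least 4 colors are needed.
4 colors suffice: color 1 → {v4, v5}; color 2 → {v2, v3}; color 3 → {v6, v7}; color 4 → {v1}. Each edge has distinct colors on its endpoints.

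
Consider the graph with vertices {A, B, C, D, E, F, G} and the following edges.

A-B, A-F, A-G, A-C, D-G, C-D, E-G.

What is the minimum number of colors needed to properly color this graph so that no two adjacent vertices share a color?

E and G are adjacent, so at least 2 colors are needed.
2 colors suffice: color 1 → {A, D, E}; color 2 → {B, C, F, G}. Every edge joins two different colors.

2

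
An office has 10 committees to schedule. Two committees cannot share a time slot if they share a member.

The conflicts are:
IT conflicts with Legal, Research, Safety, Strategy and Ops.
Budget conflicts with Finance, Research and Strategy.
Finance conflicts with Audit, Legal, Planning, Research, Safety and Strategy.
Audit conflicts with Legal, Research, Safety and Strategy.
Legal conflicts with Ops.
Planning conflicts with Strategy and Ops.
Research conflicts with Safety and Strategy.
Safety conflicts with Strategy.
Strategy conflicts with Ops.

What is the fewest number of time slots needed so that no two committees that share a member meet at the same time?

Finance, Audit, Research, Safety, Strategy pairwise conflict, so at least 5 time slots are needed.
A valid assignment using 5 time slots: IT=2, Budget=4, Finance=2, Audit=4, Legal=1, Planning=4, Research=3, Safety=5, Strategy=1, Ops=3. No two conflicting committees share a time slot.

5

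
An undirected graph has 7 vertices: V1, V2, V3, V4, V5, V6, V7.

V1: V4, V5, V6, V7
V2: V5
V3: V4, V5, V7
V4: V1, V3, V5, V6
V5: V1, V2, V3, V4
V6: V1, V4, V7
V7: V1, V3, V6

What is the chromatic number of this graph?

V3, V4, V5 are pairwise adjacent, so at least 3 colors are needed.
A valid assignment using 3 colors: V1=G, V2=B, V3=G, V4=B, V5=R, V6=R, V7=B. Each edge has distinct colors on its endpoints.

3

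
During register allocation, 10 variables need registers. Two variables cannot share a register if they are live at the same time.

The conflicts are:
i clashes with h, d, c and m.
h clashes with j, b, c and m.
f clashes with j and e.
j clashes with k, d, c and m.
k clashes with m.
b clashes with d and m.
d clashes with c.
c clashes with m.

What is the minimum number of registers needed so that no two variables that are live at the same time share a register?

4

h, j, c, m are mutually in conflict, so at least 4 registers are needed.
Using 4 registers: i=1, h=4, f=2, j=1, k=3, b=1, d=2, e=1, c=3, m=2. Each listed conflict is separated.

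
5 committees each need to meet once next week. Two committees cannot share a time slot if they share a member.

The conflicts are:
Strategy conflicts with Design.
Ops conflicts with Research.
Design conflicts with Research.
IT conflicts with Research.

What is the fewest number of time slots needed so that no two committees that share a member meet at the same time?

Design and Research conflict, so at least 2 time slots are needed.
Using 2 time slots: Strategy=1, Ops=2, Design=2, IT=2, Research=1. No two conflicting committees share a time slot.

2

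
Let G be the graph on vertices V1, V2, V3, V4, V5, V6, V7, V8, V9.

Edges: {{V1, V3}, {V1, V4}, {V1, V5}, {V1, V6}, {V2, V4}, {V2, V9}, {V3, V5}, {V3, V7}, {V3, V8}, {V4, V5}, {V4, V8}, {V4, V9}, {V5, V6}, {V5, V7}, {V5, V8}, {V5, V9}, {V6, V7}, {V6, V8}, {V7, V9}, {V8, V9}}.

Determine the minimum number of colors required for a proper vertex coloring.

4

V4, V5, V8, V9 form a clique, so at least 4 colors are needed.
4 colors suffice: color red → {V2, V5}; color blue → {V4, V7}; color green → {V1, V8}; color yellow → {V3, V6, V9}. Each edge has distinct colors on its endpoints.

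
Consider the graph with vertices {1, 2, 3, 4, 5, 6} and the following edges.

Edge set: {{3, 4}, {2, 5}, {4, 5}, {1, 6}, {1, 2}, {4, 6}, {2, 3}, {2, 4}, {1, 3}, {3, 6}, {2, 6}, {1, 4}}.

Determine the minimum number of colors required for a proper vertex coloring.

5

1, 2, 3, 4, 6 are pairwise adjacent (a clique of size 5), so at least 5 colors are needed.
A valid assignment using 5 colors: 1=c, 2=b, 3=e, 4=a, 5=c, 6=d. Each edge has distinct colors on its endpoints.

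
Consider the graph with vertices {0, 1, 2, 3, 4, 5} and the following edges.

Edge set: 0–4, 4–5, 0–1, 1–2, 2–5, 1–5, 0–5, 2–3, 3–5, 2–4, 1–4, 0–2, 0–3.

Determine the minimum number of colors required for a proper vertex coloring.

5

0, 1, 2, 4, 5 form a clique, so at least 5 colors are needed.
5 colors suffice: color red → {2}; color blue → {5}; color green → {0}; color yellow → {3, 4}; color purple → {1}. Each edge has distinct colors on its endpoints.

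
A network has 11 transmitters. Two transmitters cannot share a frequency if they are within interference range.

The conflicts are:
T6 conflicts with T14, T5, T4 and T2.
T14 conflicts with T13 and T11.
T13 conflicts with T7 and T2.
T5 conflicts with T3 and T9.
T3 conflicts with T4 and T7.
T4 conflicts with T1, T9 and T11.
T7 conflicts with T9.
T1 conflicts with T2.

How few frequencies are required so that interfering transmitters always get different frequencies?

T5 and T3 conflict, so at least 2 frequencies are needed.
2 frequencies suffice: frequency 1 → {T14, T5, T4, T7, T2}; frequency 2 → {T6, T13, T3, T1, T9, T11}. No two conflicting transmitters share a frequency.

2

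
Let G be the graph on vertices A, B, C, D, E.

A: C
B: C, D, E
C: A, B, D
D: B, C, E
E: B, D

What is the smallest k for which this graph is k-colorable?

3

B, C, D are mutually adjacent, so at least 3 colors are needed.
A valid assignment using 3 colors: A=blue, B=blue, C=red, D=green, E=red. No two adjacent vertices share a color.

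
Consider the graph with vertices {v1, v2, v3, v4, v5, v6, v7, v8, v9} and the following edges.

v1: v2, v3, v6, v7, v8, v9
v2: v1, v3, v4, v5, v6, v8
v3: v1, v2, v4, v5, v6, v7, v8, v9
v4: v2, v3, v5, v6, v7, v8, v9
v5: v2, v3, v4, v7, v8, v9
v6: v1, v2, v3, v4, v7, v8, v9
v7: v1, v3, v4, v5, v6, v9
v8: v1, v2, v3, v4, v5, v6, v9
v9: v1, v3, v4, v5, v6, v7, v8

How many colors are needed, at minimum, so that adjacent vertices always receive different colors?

5

v1, v3, v6, v7, v9 are mutually adjacent (a clique of size 5), so at least 5 colors are needed.
5 colors suffice: color 1 → {v3}; color 2 → {v5, v6}; color 3 → {v2, v9}; color 4 → {v7, v8}; color 5 → {v1, v4}. Every edge joins two different colors.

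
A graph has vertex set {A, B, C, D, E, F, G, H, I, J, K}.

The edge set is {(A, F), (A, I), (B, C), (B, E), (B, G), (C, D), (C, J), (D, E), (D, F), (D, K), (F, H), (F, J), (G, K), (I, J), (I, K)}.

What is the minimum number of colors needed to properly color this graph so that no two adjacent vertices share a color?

3

The cycle B-E-D-K-G-B has odd length 5, so it cannot be 2-colored; at least 3 colors are needed.
One proper 3-coloring: A=1, B=1, C=2, D=1, E=2, F=2, G=2, H=1, I=2, J=1, K=3. Each edge has distinct colors on its endpoints.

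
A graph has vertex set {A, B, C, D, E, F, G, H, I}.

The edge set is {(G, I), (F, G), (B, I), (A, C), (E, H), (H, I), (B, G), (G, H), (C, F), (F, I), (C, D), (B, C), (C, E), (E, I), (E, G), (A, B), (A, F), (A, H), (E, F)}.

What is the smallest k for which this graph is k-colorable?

E, G, H, I form a clique, so at least 4 colors are needed.
4 colors suffice: color 1 → {C, G}; color 2 → {A, D, E}; color 3 → {B, F, H}; color 4 → {I}. Every edge joins two different colors.

4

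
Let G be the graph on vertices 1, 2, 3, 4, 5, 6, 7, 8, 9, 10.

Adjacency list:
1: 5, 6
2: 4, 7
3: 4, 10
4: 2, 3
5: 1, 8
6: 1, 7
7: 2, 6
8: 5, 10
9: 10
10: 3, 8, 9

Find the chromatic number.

The cycle 6-1-5-8-10-3-4-2-7-6 has odd length 9, so it cannot be 2-colored; at least 3 colors are needed.
3 colors suffice: color red → {4, 5, 6, 10}; color blue → {1, 3, 7, 8, 9}; color green → {2}. Each edge has distinct colors on its endpoints.

3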